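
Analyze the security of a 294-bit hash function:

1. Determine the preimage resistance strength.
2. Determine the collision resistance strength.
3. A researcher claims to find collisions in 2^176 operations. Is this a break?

Step 1: Preimage resistance requires brute-force of 2^294 operations.
Step 2: Collision resistance (birthday bound) = 2^(294/2) = 2^147.
Step 3: The claimed attack costs 2^176 operations.
Step 4: Since 2^176 >= 2^147, the claimed attack is no faster than the generic birthday attack, so this does not break collision resistance.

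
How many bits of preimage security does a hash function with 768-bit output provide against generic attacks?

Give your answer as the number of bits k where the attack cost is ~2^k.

Step 1: The hash has a 768-bit output.
Step 2: Preimage resistance means: given a digest h(x), it should be infeasible to find any input that hashes to it.
With a 768-bit output there are 2^768 possible digests, so a generic brute-force preimage search costs about 2^768 evaluations.
Step 3: Security level = 768 bits.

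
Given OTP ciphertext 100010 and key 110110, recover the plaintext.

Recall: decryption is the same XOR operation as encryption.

Step 1: XOR ciphertext with key:
  Ciphertext: 100010
  Key:        110110
  XOR:        010100
Step 2: Plaintext = 010100 = 20 in decimal.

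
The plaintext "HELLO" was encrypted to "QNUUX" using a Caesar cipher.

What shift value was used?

Step 1: Compare first letters: H (position 7) -> Q (position 16).
Step 2: Shift = (16 - 7) mod 26 = 9.
The shift value is 9.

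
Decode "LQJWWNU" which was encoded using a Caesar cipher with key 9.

Step 1: Reverse the shift by subtracting 9 from each letter position.
  L (position 11) -> position (11-9) mod 26 = 2 -> C
  Q (position 16) -> position (16-9) mod 26 = 7 -> H
  J (position 9) -> position (9-9) mod 26 = 0 -> A
  W (position 22) -> position (22-9) mod 26 = 13 -> N
  W (position 22) -> position (22-9) mod 26 = 13 -> N
  N (position 13) -> position (13-9) mod 26 = 4 -> E
  U (position 20) -> position (20-9) mod 26 = 11 -> L
Decrypted message: CHANNEL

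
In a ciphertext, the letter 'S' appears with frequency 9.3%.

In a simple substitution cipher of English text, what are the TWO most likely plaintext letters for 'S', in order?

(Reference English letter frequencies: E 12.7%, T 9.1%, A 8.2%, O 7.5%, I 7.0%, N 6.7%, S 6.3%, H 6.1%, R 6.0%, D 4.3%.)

Step 1: Observed frequency of 'S' is 9.3%.
Step 2: Compute distances to each reference frequency and sort:
  T (9.1%): difference = 0.2% <-- BEST
  A (8.2%): difference = 1.1% <-- RUNNER-UP
  O (7.5%): difference = 1.8%
  I (7.0%): difference = 2.3%
  N (6.7%): difference = 2.6%
Step 3: Most likely is 'T' (9.1%, diff 0.2%); second most likely is 'A' (8.2%, diff 1.1%).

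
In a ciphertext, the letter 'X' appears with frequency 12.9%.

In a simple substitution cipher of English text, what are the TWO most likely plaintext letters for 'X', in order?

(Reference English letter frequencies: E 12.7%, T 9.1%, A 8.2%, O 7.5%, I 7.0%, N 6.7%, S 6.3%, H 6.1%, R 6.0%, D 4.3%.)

Step 1: Observed frequency of 'X' is 12.9%.
Step 2: Compute distances to each reference frequency and sort:
  E (12.7%): difference = 0.2% <-- BEST
  T (9.1%): difference = 3.8% <-- RUNNER-UP
  A (8.2%): difference = 4.7%
  O (7.5%): difference = 5.4%
  I (7.0%): difference = 5.9%
Step 3: Most likely is 'E' (12.7%, diff 0.2%); second most likely is 'T' (9.1%, diff 3.8%).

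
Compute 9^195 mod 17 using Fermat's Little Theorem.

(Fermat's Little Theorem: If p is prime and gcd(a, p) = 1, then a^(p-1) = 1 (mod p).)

Step 1: Since 17 is prime, by Fermat's Little Theorem: 9^16 = 1 (mod 17).
Step 2: Reduce exponent: 195 mod 16 = 3.
Step 3: So 9^195 = 9^3 (mod 17).
Step 4: 9^3 mod 17 = 15.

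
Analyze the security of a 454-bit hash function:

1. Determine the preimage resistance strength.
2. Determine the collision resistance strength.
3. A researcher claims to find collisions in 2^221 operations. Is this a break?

Step 1: Preimage resistance requires brute-force of 2^454 operations.
Step 2: Collision resistance (birthday bound) = 2^(454/2) = 2^227.
Step 3: The claimed attack costs 2^221 operations.
Step 4: Since 2^221 < 2^227, the claimed attack beats the generic birthday bound, so collision resistance is broken.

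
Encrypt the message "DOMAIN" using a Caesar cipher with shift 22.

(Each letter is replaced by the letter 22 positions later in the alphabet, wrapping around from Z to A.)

Step 1: For each letter, shift forward by 22 positions (mod 26).
  D (position 3) -> position (3+22) mod 26 = 25 -> Z
  O (position 14) -> position (14+22) mod 26 = 10 -> K
  M (position 12) -> position (12+22) mod 26 = 8 -> I
  A (position 0) -> position (0+22) mod 26 = 22 -> W
  I (position 8) -> position (8+22) mod 26 = 4 -> E
  N (position 13) -> position (13+22) mod 26 = 9 -> J
Result: ZKIWEJ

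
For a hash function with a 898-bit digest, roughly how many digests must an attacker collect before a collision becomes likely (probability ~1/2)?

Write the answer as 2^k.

Step 1: The birthday paradox gives collision probability ~50% after sqrt(2^n) = 2^(n/2) hashes.
Step 2: For 898-bit output: 2^(898/2) = 2^449.
Step 3: Approximately 2^449 hash computations needed.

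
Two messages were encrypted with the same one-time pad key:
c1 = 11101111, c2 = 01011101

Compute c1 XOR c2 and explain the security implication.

Step 1: c1 XOR c2 = (m1 XOR k) XOR (m2 XOR k).
Step 2: By XOR associativity/commutativity: = m1 XOR m2 XOR k XOR k = m1 XOR m2.
Step 3: 11101111 XOR 01011101 = 10110010 = 178.
Step 4: The key cancels out! An attacker learns m1 XOR m2 = 178, revealing the relationship between plaintexts.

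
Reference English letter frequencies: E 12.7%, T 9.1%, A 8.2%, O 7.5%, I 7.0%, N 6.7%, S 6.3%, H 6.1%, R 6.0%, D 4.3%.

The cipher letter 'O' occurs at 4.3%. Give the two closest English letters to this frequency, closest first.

Step 1: Observed frequency of 'O' is 4.3%.
Step 2: Compute distances to each reference frequency and sort:
  D (4.3%): difference = 0.0% <-- BEST
  R (6.0%): difference = 1.7% <-- RUNNER-UP
  H (6.1%): difference = 1.8%
  S (6.3%): difference = 2.0%
  N (6.7%): difference = 2.4%
Step 3: Most likely is 'D' (4.3%, diff 0.0%); second most likely is 'R' (6.0%, diff 1.7%).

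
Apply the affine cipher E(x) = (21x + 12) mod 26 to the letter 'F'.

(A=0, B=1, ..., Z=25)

Step 1: Convert 'F' to number: x = 5.
Step 2: E(5) = (21 * 5 + 12) mod 26 = 117 mod 26 = 13.
Step 3: Convert 13 back to letter: N.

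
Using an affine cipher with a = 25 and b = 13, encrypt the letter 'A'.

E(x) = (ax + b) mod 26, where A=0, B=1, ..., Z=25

Step 1: Convert 'A' to number: x = 0.
Step 2: E(0) = (25 * 0 + 13) mod 26 = 13 mod 26 = 13.
Step 3: Convert 13 back to letter: N.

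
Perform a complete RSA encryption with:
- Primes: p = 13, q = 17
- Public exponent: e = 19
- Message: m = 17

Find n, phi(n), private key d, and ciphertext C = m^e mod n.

Step 1: n = 13 * 17 = 221.
Step 2: phi(n) = (13-1)(17-1) = 12 * 16 = 192.
Step 3: Find d = 19^(-1) mod 192 = 91.
  Verify: 19 * 91 = 1729 = 1 (mod 192).
Step 4: C = 17^19 mod 221 = 17.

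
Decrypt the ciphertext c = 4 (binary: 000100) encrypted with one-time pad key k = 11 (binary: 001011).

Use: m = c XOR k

Step 1: XOR ciphertext with key:
  Ciphertext: 000100
  Key:        001011
  XOR:        001111
Step 2: Plaintext = 001111 = 15 in decimal.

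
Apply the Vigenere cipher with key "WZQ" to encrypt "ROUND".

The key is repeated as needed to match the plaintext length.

Step 1: Repeat key to match plaintext length:
  Plaintext: ROUND
  Key:       WZQWZ
Step 2: Encrypt each letter:
  R(17) + W(22) = (17+22) mod 26 = 13 = N
  O(14) + Z(25) = (14+25) mod 26 = 13 = N
  U(20) + Q(16) = (20+16) mod 26 = 10 = K
  N(13) + W(22) = (13+22) mod 26 = 9 = J
  D(3) + Z(25) = (3+25) mod 26 = 2 = C
Ciphertext: NNKJC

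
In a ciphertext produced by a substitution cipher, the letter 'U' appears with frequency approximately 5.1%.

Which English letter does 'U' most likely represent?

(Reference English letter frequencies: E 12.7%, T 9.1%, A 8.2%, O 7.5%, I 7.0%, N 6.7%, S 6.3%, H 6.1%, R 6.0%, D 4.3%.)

Step 1: The observed frequency is 5.1%.
Step 2: Compare with English frequencies:
  E: 12.7% (difference: 7.6%)
  T: 9.1% (difference: 4.0%)
  A: 8.2% (difference: 3.1%)
  O: 7.5% (difference: 2.4%)
  I: 7.0% (difference: 1.9%)
  N: 6.7% (difference: 1.6%)
  S: 6.3% (difference: 1.2%)
  H: 6.1% (difference: 1.0%)
  R: 6.0% (difference: 0.9%)
  D: 4.3% (difference: 0.8%) <-- closest
Step 3: 'U' most likely represents 'D' (frequency 4.3%).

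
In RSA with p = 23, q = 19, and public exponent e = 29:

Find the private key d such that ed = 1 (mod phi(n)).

Step 1: n = 23 * 19 = 437.
Step 2: phi(n) = 22 * 18 = 396.
Step 3: Find d such that 29 * d = 1 (mod 396).
Step 4: d = 29^(-1) mod 396 = 41.
Verification: 29 * 41 = 1189 = 3 * 396 + 1.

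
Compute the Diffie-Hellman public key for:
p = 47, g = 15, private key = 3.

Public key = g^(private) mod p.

Step 1: A = g^a mod p = 15^3 mod 47.
  15^1 mod 47 = 15
  15^2 mod 47 = (15 * 15) mod 47 = 37
  15^3 mod 47 = (37 * 15) mod 47 = 38
Result: A = 38.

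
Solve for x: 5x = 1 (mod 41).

Step 1: We need x such that 5 * x = 1 (mod 41).
Step 2: Using the extended Euclidean algorithm or trial:
  5 * 33 = 165 = 4 * 41 + 1.
Step 3: Since 165 mod 41 = 1, the inverse is x = 33.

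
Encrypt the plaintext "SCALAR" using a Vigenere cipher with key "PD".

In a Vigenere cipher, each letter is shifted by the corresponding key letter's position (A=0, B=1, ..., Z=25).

Step 1: Repeat key to match plaintext length:
  Plaintext: SCALAR
  Key:       PDPDPD
Step 2: Encrypt each letter:
  S(18) + P(15) = (18+15) mod 26 = 7 = H
  C(2) + D(3) = (2+3) mod 26 = 5 = F
  A(0) + P(15) = (0+15) mod 26 = 15 = P
  L(11) + D(3) = (11+3) mod 26 = 14 = O
  A(0) + P(15) = (0+15) mod 26 = 15 = P
  R(17) + D(3) = (17+3) mod 26 = 20 = U
Ciphertext: HFPOPU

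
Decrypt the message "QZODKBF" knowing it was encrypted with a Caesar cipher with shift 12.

Step 1: Reverse the shift by subtracting 12 from each letter position.
  Q (position 16) -> position (16-12) mod 26 = 4 -> E
  Z (position 25) -> position (25-12) mod 26 = 13 -> N
  O (position 14) -> position (14-12) mod 26 = 2 -> C
  D (position 3) -> position (3-12) mod 26 = 17 -> R
  K (position 10) -> position (10-12) mod 26 = 24 -> Y
  B (position 1) -> position (1-12) mod 26 = 15 -> P
  F (position 5) -> position (5-12) mod 26 = 19 -> T
Decrypted message: ENCRYPT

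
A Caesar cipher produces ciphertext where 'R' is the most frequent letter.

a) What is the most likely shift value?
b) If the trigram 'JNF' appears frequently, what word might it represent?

Step 1: In English, 'E' is the most frequent letter (12.7%).
Step 2: The most frequent ciphertext letter is 'R' (position 17).
Step 3: Shift = (17 - 4) mod 26 = 13.
Step 4: Decrypt 'JNF' by shifting back 13:
  J -> W
  N -> A
  F -> S
Step 5: 'JNF' decrypts to 'WAS'.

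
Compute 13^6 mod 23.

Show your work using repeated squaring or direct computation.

Step 1: Compute 13^6 mod 23 step by step, reducing modulo 23 at each step.
  13^1 mod 23 = 13
  13^2 mod 23 = (13 * 13) mod 23 = 8
  13^3 mod 23 = (8 * 13) mod 23 = 12
  13^4 mod 23 = (12 * 13) mod 23 = 18
  13^5 mod 23 = (18 * 13) mod 23 = 4
  13^6 mod 23 = (4 * 13) mod 23 = 6
Step 2: Result = 6.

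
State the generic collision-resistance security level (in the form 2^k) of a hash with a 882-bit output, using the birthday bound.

Step 1: The birthday paradox gives collision probability ~50% after sqrt(2^n) = 2^(n/2) hashes.
Step 2: For 882-bit output: 2^(882/2) = 2^441.
Step 3: Approximately 2^441 hash computations needed.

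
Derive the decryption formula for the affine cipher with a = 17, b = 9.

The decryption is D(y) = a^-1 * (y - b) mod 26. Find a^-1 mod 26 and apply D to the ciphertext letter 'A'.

Step 1: Find a^-1, the modular inverse of 17 mod 26.
Step 2: We need 17 * a^-1 = 1 (mod 26).
Step 3: 17 * 23 = 391 = 15 * 26 + 1, so a^-1 = 23.
Step 4: D(y) = 23(y - 9) mod 26.
Step 5: Apply to 'A' (y = 0): D(0) = 23 * (0 - 9) mod 26 = 23 * -9 mod 26 = 1 -> 'B'.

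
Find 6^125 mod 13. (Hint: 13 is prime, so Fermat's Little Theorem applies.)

Step 1: Since 13 is prime, by Fermat's Little Theorem: 6^12 = 1 (mod 13).
Step 2: Reduce exponent: 125 mod 12 = 5.
Step 3: So 6^125 = 6^5 (mod 13).
Step 4: 6^5 mod 13 = 2.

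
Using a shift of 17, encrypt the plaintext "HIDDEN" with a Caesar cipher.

Step 1: For each letter, shift forward by 17 positions (mod 26).
  H (position 7) -> position (7+17) mod 26 = 24 -> Y
  I (position 8) -> position (8+17) mod 26 = 25 -> Z
  D (position 3) -> position (3+17) mod 26 = 20 -> U
  D (position 3) -> position (3+17) mod 26 = 20 -> U
  E (position 4) -> position (4+17) mod 26 = 21 -> V
  N (position 13) -> position (13+17) mod 26 = 4 -> E
Result: YZUUVE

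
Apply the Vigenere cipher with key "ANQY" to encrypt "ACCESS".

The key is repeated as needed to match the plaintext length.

Step 1: Repeat key to match plaintext length:
  Plaintext: ACCESS
  Key:       ANQYAN
Step 2: Encrypt each letter:
  A(0) + A(0) = (0+0) mod 26 = 0 = A
  C(2) + N(13) = (2+13) mod 26 = 15 = P
  C(2) + Q(16) = (2+16) mod 26 = 18 = S
  E(4) + Y(24) = (4+24) mod 26 = 2 = C
  S(18) + A(0) = (18+0) mod 26 = 18 = S
  S(18) + N(13) = (18+13) mod 26 = 5 = F
Ciphertext: APSCSF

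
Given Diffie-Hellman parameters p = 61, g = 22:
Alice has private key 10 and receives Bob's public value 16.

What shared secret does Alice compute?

Step 1: s = B^a mod p = 16^10 mod 61.
  16^1 mod 61 = 16
  16^2 mod 61 = (16 * 16) mod 61 = 12
  16^3 mod 61 = (12 * 16) mod 61 = 9
  16^4 mod 61 = (9 * 16) mod 61 = 22
  16^5 mod 61 = (22 * 16) mod 61 = 47
  16^6 mod 61 = (47 * 16) mod 61 = 20
  16^7 mod 61 = (20 * 16) mod 61 = 15
  16^8 mod 61 = (15 * 16) mod 61 = 57
  16^9 mod 61 = (57 * 16) mod 61 = 58
  16^10 mod 61 = (58 * 16) mod 61 = 13
Result: shared secret = 13.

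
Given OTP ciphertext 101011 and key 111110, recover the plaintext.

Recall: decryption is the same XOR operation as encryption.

Step 1: XOR ciphertext with key:
  Ciphertext: 101011
  Key:        111110
  XOR:        010101
Step 2: Plaintext = 010101 = 21 in decimal.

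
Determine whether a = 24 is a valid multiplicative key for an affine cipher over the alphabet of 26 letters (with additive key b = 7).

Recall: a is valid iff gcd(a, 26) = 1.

Step 1: Compute gcd(24, 26).
Step 2: gcd(24, 26) = 2.
Since gcd = 2 != 1, 24 shares a common factor with 26, so it cannot be used.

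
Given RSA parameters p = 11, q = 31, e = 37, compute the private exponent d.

Step 1: n = 11 * 31 = 341.
Step 2: phi(n) = 10 * 30 = 300.
Step 3: Find d such that 37 * d = 1 (mod 300).
Step 4: d = 37^(-1) mod 300 = 73.
Verification: 37 * 73 = 2701 = 9 * 300 + 1.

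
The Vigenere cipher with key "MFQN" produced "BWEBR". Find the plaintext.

Step 1: Extend key: MFQNM
Step 2: Decrypt each letter (c - k) mod 26:
  B(1) - M(12) = (1-12) mod 26 = 15 = P
  W(22) - F(5) = (22-5) mod 26 = 17 = R
  E(4) - Q(16) = (4-16) mod 26 = 14 = O
  B(1) - N(13) = (1-13) mod 26 = 14 = O
  R(17) - M(12) = (17-12) mod 26 = 5 = F
Plaintext: PROOF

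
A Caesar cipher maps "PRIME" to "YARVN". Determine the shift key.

Step 1: Compare first letters: P (position 15) -> Y (position 24).
Step 2: Shift = (24 - 15) mod 26 = 9.
The shift value is 9.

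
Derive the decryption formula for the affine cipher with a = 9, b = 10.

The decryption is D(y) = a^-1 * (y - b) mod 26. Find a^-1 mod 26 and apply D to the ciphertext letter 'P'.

Step 1: Find a^-1, the modular inverse of 9 mod 26.
Step 2: We need 9 * a^-1 = 1 (mod 26).
Step 3: 9 * 3 = 27 = 1 * 26 + 1, so a^-1 = 3.
Step 4: D(y) = 3(y - 10) mod 26.
Step 5: Apply to 'P' (y = 15): D(15) = 3 * (15 - 10) mod 26 = 3 * 5 mod 26 = 15 -> 'P'.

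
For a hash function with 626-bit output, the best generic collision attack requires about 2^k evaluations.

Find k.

Step 1: The hash has a 626-bit output.
Step 2: Collision resistance means it should be infeasible to find any x != y with h(x) = h(y).
By the birthday bound, a generic collision search succeeds after about sqrt(2^626) = 2^(626/2) = 2^313 evaluations.
Step 3: Security level = 313 bits.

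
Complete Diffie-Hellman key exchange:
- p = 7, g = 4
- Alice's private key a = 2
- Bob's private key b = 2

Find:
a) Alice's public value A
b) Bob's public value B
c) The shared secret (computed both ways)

Step 1: A = g^a mod p = 4^2 mod 7 = 2.
Step 2: B = g^b mod p = 4^2 mod 7 = 2.
Step 3: Alice computes s = B^a mod p = 2^2 mod 7 = 4.
Step 4: Bob computes s = A^b mod p = 2^2 mod 7 = 4.
Both sides agree: shared secret = 4.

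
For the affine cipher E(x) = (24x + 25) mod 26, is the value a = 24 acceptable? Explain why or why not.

Step 1: Compute gcd(24, 26).
Step 2: gcd(24, 26) = 2.
Since gcd = 2 != 1, 24 shares a common factor with 26, so it cannot be used.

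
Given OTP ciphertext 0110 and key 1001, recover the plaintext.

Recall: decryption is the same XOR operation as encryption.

Step 1: XOR ciphertext with key:
  Ciphertext: 0110
  Key:        1001
  XOR:        1111
Step 2: Plaintext = 1111 = 15 in decimal.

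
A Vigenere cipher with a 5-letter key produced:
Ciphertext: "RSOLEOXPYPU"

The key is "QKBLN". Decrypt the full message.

Step 1: Key 'QKBLN' has length 5. Extended key: QKBLNQKBLNQ
Step 2: Decrypt each position:
  R(17) - Q(16) = 1 = B
  S(18) - K(10) = 8 = I
  O(14) - B(1) = 13 = N
  L(11) - L(11) = 0 = A
  E(4) - N(13) = 17 = R
  O(14) - Q(16) = 24 = Y
  X(23) - K(10) = 13 = N
  P(15) - B(1) = 14 = O
  Y(24) - L(11) = 13 = N
  P(15) - N(13) = 2 = C
  U(20) - Q(16) = 4 = E
Plaintext: BINARYNONCE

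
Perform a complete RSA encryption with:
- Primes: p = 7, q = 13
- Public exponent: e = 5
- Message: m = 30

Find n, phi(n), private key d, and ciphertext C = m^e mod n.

Step 1: n = 7 * 13 = 91.
Step 2: phi(n) = (7-1)(13-1) = 6 * 12 = 72.
Step 3: Find d = 5^(-1) mod 72 = 29.
  Verify: 5 * 29 = 145 = 1 (mod 72).
Step 4: C = 30^5 mod 91 = 88.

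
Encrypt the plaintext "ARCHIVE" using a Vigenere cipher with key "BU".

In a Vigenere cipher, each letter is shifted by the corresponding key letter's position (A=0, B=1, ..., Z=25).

Step 1: Repeat key to match plaintext length:
  Plaintext: ARCHIVE
  Key:       BUBUBUB
Step 2: Encrypt each letter:
  A(0) + B(1) = (0+1) mod 26 = 1 = B
  R(17) + U(20) = (17+20) mod 26 = 11 = L
  C(2) + B(1) = (2+1) mod 26 = 3 = D
  H(7) + U(20) = (7+20) mod 26 = 1 = B
  I(8) + B(1) = (8+1) mod 26 = 9 = J
  V(21) + U(20) = (21+20) mod 26 = 15 = P
  E(4) + B(1) = (4+1) mod 26 = 5 = F
Ciphertext: BLDBJPF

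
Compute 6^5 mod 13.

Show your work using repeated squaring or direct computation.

Step 1: Compute 6^5 mod 13 step by step, reducing modulo 13 at each step.
  6^1 mod 13 = 6
  6^2 mod 13 = (6 * 6) mod 13 = 10
  6^3 mod 13 = (10 * 6) mod 13 = 8
  6^4 mod 13 = (8 * 6) mod 13 = 9
  6^5 mod 13 = (9 * 6) mod 13 = 2
Step 2: Result = 2.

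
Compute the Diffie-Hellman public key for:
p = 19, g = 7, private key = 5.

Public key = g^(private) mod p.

Step 1: A = g^a mod p = 7^5 mod 19.
  7^1 mod 19 = 7
  7^2 mod 19 = (7 * 7) mod 19 = 11
  7^3 mod 19 = (11 * 7) mod 19 = 1
  7^4 mod 19 = (1 * 7) mod 19 = 7
  7^5 mod 19 = (7 * 7) mod 19 = 11
Result: A = 11.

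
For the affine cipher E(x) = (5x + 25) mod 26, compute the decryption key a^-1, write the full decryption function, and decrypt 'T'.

Step 1: Find a^-1, the modular inverse of 5 mod 26.
Step 2: We need 5 * a^-1 = 1 (mod 26).
Step 3: 5 * 21 = 105 = 4 * 26 + 1, so a^-1 = 21.
Step 4: D(y) = 21(y - 25) mod 26.
Step 5: Apply to 'T' (y = 19): D(19) = 21 * (19 - 25) mod 26 = 21 * -6 mod 26 = 4 -> 'E'.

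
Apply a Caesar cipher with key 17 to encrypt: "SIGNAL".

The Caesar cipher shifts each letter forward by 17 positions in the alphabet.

Step 1: For each letter, shift forward by 17 positions (mod 26).
  S (position 18) -> position (18+17) mod 26 = 9 -> J
  I (position 8) -> position (8+17) mod 26 = 25 -> Z
  G (position 6) -> position (6+17) mod 26 = 23 -> X
  N (position 13) -> position (13+17) mod 26 = 4 -> E
  A (position 0) -> position (0+17) mod 26 = 17 -> R
  L (position 11) -> position (11+17) mod 26 = 2 -> C
Result: JZXERC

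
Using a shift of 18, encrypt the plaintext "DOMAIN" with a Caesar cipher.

Step 1: For each letter, shift forward by 18 positions (mod 26).
  D (position 3) -> position (3+18) mod 26 = 21 -> V
  O (position 14) -> position (14+18) mod 26 = 6 -> G
  M (position 12) -> position (12+18) mod 26 = 4 -> E
  A (position 0) -> position (0+18) mod 26 = 18 -> S
  I (position 8) -> position (8+18) mod 26 = 0 -> A
  N (position 13) -> position (13+18) mod 26 = 5 -> F
Result: VGESAF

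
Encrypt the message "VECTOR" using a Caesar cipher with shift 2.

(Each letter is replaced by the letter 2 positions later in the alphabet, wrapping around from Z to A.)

Step 1: For each letter, shift forward by 2 positions (mod 26).
  V (position 21) -> position (21+2) mod 26 = 23 -> X
  E (position 4) -> position (4+2) mod 26 = 6 -> G
  C (position 2) -> position (2+2) mod 26 = 4 -> E
  T (position 19) -> position (19+2) mod 26 = 21 -> V
  O (position 14) -> position (14+2) mod 26 = 16 -> Q
  R (position 17) -> position (17+2) mod 26 = 19 -> T
Result: XGEVQT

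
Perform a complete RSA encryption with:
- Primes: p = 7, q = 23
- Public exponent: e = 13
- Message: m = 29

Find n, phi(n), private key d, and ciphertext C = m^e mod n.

Step 1: n = 7 * 23 = 161.
Step 2: phi(n) = (7-1)(23-1) = 6 * 22 = 132.
Step 3: Find d = 13^(-1) mod 132 = 61.
  Verify: 13 * 61 = 793 = 1 (mod 132).
Step 4: C = 29^13 mod 161 = 36.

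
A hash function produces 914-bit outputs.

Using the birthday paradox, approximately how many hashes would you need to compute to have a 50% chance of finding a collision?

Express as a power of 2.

Step 1: The birthday paradox gives collision probability ~50% after sqrt(2^n) = 2^(n/2) hashes.
Step 2: For 914-bit output: 2^(914/2) = 2^457.
Step 3: Approximately 2^457 hash computations needed.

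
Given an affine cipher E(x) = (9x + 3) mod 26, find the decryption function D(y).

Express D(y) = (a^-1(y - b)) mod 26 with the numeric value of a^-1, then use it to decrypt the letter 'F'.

Step 1: Find a^-1, the modular inverse of 9 mod 26.
Step 2: We need 9 * a^-1 = 1 (mod 26).
Step 3: 9 * 3 = 27 = 1 * 26 + 1, so a^-1 = 3.
Step 4: D(y) = 3(y - 3) mod 26.
Step 5: Apply to 'F' (y = 5): D(5) = 3 * (5 - 3) mod 26 = 3 * 2 mod 26 = 6 -> 'G'.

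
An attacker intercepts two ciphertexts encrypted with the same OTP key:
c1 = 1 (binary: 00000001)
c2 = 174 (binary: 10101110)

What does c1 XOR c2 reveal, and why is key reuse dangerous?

Step 1: c1 XOR c2 = (m1 XOR k) XOR (m2 XOR k).
Step 2: By XOR associativity/commutativity: = m1 XOR m2 XOR k XOR k = m1 XOR m2.
Step 3: 00000001 XOR 10101110 = 10101111 = 175.
Step 4: The key cancels out! An attacker learns m1 XOR m2 = 175, revealing the relationship between plaintexts.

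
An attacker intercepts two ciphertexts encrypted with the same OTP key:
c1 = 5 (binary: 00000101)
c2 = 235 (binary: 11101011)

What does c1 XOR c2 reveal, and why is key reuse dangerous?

Step 1: c1 XOR c2 = (m1 XOR k) XOR (m2 XOR k).
Step 2: By XOR associativity/commutativity: = m1 XOR m2 XOR k XOR k = m1 XOR m2.
Step 3: 00000101 XOR 11101011 = 11101110 = 238.
Step 4: The key cancels out! An attacker learns m1 XOR m2 = 238, revealing the relationship between plaintexts.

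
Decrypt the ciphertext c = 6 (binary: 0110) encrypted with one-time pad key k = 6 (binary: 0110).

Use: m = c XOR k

Step 1: XOR ciphertext with key:
  Ciphertext: 0110
  Key:        0110
  XOR:        0000
Step 2: Plaintext = 0000 = 0 in decimal.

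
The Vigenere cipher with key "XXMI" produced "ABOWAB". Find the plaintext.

Step 1: Extend key: XXMIXX
Step 2: Decrypt each letter (c - k) mod 26:
  A(0) - X(23) = (0-23) mod 26 = 3 = D
  B(1) - X(23) = (1-23) mod 26 = 4 = E
  O(14) - M(12) = (14-12) mod 26 = 2 = C
  W(22) - I(8) = (22-8) mod 26 = 14 = O
  A(0) - X(23) = (0-23) mod 26 = 3 = D
  B(1) - X(23) = (1-23) mod 26 = 4 = E
Plaintext: DECODE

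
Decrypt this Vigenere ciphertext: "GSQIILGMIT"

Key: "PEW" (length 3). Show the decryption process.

Step 1: Key 'PEW' has length 3. Extended key: PEWPEWPEWP
Step 2: Decrypt each position:
  G(6) - P(15) = 17 = R
  S(18) - E(4) = 14 = O
  Q(16) - W(22) = 20 = U
  I(8) - P(15) = 19 = T
  I(8) - E(4) = 4 = E
  L(11) - W(22) = 15 = P
  G(6) - P(15) = 17 = R
  M(12) - E(4) = 8 = I
  I(8) - W(22) = 12 = M
  T(19) - P(15) = 4 = E
Plaintext: ROUTEPRIME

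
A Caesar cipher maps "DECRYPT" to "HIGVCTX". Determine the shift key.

Step 1: Compare first letters: D (position 3) -> H (position 7).
Step 2: Shift = (7 - 3) mod 26 = 4.
The shift value is 4.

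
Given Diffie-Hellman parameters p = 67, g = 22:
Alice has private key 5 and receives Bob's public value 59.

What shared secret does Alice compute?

Step 1: s = B^a mod p = 59^5 mod 67.
  59^1 mod 67 = 59
  59^2 mod 67 = (59 * 59) mod 67 = 64
  59^3 mod 67 = (64 * 59) mod 67 = 24
  59^4 mod 67 = (24 * 59) mod 67 = 9
  59^5 mod 67 = (9 * 59) mod 67 = 62
Result: shared secret = 62.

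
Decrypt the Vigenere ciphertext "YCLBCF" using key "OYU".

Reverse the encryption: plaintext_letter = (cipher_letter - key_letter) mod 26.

Step 1: Extend key: OYUOYU
Step 2: Decrypt each letter (c - k) mod 26:
  Y(24) - O(14) = (24-14) mod 26 = 10 = K
  C(2) - Y(24) = (2-24) mod 26 = 4 = E
  L(11) - U(20) = (11-20) mod 26 = 17 = R
  B(1) - O(14) = (1-14) mod 26 = 13 = N
  C(2) - Y(24) = (2-24) mod 26 = 4 = E
  F(5) - U(20) = (5-20) mod 26 = 11 = L
Plaintext: KERNEL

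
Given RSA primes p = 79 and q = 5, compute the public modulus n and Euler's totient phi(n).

Step 1: n = p * q = 79 * 5 = 395.
Step 2: phi(n) = (p-1)(q-1) = 78 * 4 = 312.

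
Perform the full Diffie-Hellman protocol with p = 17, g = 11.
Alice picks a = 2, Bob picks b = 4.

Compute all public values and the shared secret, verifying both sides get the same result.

Step 1: A = g^a mod p = 11^2 mod 17 = 2.
Step 2: B = g^b mod p = 11^4 mod 17 = 4.
Step 3: Alice computes s = B^a mod p = 4^2 mod 17 = 16.
Step 4: Bob computes s = A^b mod p = 2^4 mod 17 = 16.
Both sides agree: shared secret = 16.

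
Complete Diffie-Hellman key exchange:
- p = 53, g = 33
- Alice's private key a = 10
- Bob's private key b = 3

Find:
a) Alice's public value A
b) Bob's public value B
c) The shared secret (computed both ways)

Step 1: A = g^a mod p = 33^10 mod 53 = 43.
Step 2: B = g^b mod p = 33^3 mod 53 = 3.
Step 3: Alice computes s = B^a mod p = 3^10 mod 53 = 7.
Step 4: Bob computes s = A^b mod p = 43^3 mod 53 = 7.
Both sides agree: shared secret = 7.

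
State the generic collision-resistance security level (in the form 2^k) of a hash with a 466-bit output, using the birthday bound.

Step 1: The birthday paradox gives collision probability ~50% after sqrt(2^n) = 2^(n/2) hashes.
Step 2: For 466-bit output: 2^(466/2) = 2^233.
Step 3: Approximately 2^233 hash computations needed.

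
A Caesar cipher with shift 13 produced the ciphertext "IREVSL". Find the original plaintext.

Step 1: Reverse the shift by subtracting 13 from each letter position.
  I (position 8) -> position (8-13) mod 26 = 21 -> V
  R (position 17) -> position (17-13) mod 26 = 4 -> E
  E (position 4) -> position (4-13) mod 26 = 17 -> R
  V (position 21) -> position (21-13) mod 26 = 8 -> I
  S (position 18) -> position (18-13) mod 26 = 5 -> F
  L (position 11) -> position (11-13) mod 26 = 24 -> Y
Decrypted message: VERIFY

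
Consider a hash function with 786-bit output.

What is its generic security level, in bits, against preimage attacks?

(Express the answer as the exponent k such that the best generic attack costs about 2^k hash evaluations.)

Step 1: The hash has a 786-bit output.
Step 2: Preimage resistance means: given a digest h(x), it should be infeasible to find any input that hashes to it.
With a 786-bit output there are 2^786 possible digests, so a generic brute-force preimage search costs about 2^786 evaluations.
Step 3: Security level = 786 bits.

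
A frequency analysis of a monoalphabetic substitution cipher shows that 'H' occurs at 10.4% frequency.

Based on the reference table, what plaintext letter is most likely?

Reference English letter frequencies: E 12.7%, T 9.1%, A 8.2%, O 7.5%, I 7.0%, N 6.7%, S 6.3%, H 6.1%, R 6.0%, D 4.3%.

Step 1: The observed frequency is 10.4%.
Step 2: Compare with English frequencies:
  E: 12.7% (difference: 2.3%)
  T: 9.1% (difference: 1.3%) <-- closest
  A: 8.2% (difference: 2.2%)
  O: 7.5% (difference: 2.9%)
  I: 7.0% (difference: 3.4%)
  N: 6.7% (difference: 3.7%)
  S: 6.3% (difference: 4.1%)
  H: 6.1% (difference: 4.3%)
  R: 6.0% (difference: 4.4%)
  D: 4.3% (difference: 6.1%)
Step 3: 'H' most likely represents 'T' (frequency 9.1%).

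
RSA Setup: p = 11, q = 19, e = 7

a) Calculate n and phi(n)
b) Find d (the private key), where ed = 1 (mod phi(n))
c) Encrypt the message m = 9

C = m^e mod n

Step 1: n = 11 * 19 = 209.
Step 2: phi(n) = (11-1)(19-1) = 10 * 18 = 180.
Step 3: Find d = 7^(-1) mod 180 = 103.
  Verify: 7 * 103 = 721 = 1 (mod 180).
Step 4: C = 9^7 mod 209 = 4.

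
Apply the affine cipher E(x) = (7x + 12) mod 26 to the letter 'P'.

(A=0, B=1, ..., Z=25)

Step 1: Convert 'P' to number: x = 15.
Step 2: E(15) = (7 * 15 + 12) mod 26 = 117 mod 26 = 13.
Step 3: Convert 13 back to letter: N.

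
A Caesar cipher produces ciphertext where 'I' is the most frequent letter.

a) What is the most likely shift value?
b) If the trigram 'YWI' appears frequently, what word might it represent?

Step 1: In English, 'E' is the most frequent letter (12.7%).
Step 2: The most frequent ciphertext letter is 'I' (position 8).
Step 3: Shift = (8 - 4) mod 26 = 4.
Step 4: Decrypt 'YWI' by shifting back 4:
  Y -> U
  W -> S
  I -> E
Step 5: 'YWI' decrypts to 'USE'.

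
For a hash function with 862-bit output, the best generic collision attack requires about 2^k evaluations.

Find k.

Step 1: The hash has a 862-bit output.
Step 2: Collision resistance means it should be infeasible to find any x != y with h(x) = h(y).
By the birthday bound, a generic collision search succeeds after about sqrt(2^862) = 2^(862/2) = 2^431 evaluations.
Step 3: Security level = 431 bits.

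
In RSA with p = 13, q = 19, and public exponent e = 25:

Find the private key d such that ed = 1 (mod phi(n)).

Step 1: n = 13 * 19 = 247.
Step 2: phi(n) = 12 * 18 = 216.
Step 3: Find d such that 25 * d = 1 (mod 216).
Step 4: d = 25^(-1) mod 216 = 121.
Verification: 25 * 121 = 3025 = 14 * 216 + 1.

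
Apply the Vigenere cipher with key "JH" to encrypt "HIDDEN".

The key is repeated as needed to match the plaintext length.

Step 1: Repeat key to match plaintext length:
  Plaintext: HIDDEN
  Key:       JHJHJH
Step 2: Encrypt each letter:
  H(7) + J(9) = (7+9) mod 26 = 16 = Q
  I(8) + H(7) = (8+7) mod 26 = 15 = P
  D(3) + J(9) = (3+9) mod 26 = 12 = M
  D(3) + H(7) = (3+7) mod 26 = 10 = K
  E(4) + J(9) = (4+9) mod 26 = 13 = N
  N(13) + H(7) = (13+7) mod 26 = 20 = U
Ciphertext: QPMKNU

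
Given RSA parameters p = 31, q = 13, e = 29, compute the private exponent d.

Step 1: n = 31 * 13 = 403.
Step 2: phi(n) = 30 * 12 = 360.
Step 3: Find d such that 29 * d = 1 (mod 360).
Step 4: d = 29^(-1) mod 360 = 149.
Verification: 29 * 149 = 4321 = 12 * 360 + 1.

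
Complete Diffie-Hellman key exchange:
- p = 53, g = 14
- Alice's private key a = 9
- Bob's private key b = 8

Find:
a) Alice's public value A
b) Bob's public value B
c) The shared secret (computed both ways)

Step 1: A = g^a mod p = 14^9 mod 53 = 21.
Step 2: B = g^b mod p = 14^8 mod 53 = 28.
Step 3: Alice computes s = B^a mod p = 28^9 mod 53 = 46.
Step 4: Bob computes s = A^b mod p = 21^8 mod 53 = 46.
Both sides agree: shared secret = 46.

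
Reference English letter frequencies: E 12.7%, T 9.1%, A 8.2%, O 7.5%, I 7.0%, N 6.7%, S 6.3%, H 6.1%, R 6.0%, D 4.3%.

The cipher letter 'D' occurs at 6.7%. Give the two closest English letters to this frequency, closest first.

Step 1: Observed frequency of 'D' is 6.7%.
Step 2: Compute distances to each reference frequency and sort:
  N (6.7%): difference = 0.0% <-- BEST
  I (7.0%): difference = 0.3% <-- RUNNER-UP
  S (6.3%): difference = 0.4%
  H (6.1%): difference = 0.6%
  R (6.0%): difference = 0.7%
Step 3: Most likely is 'N' (6.7%, diff 0.0%); second most likely is 'I' (7.0%, diff 0.3%).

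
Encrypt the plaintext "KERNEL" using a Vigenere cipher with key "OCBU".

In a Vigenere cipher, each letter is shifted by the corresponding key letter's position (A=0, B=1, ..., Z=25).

Step 1: Repeat key to match plaintext length:
  Plaintext: KERNEL
  Key:       OCBUOC
Step 2: Encrypt each letter:
  K(10) + O(14) = (10+14) mod 26 = 24 = Y
  E(4) + C(2) = (4+2) mod 26 = 6 = G
  R(17) + B(1) = (17+1) mod 26 = 18 = S
  N(13) + U(20) = (13+20) mod 26 = 7 = H
  E(4) + O(14) = (4+14) mod 26 = 18 = S
  L(11) + C(2) = (11+2) mod 26 = 13 = N
Ciphertext: YGSHSN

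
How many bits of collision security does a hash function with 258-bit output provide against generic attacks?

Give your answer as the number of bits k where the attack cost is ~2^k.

Step 1: The hash has a 258-bit output.
Step 2: Collision resistance means it should be infeasible to find any x != y with h(x) = h(y).
By the birthday bound, a generic collision search succeeds after about sqrt(2^258) = 2^(258/2) = 2^129 evaluations.
Step 3: Security level = 129 bits.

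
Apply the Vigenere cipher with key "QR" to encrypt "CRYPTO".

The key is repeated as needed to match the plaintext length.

Step 1: Repeat key to match plaintext length:
  Plaintext: CRYPTO
  Key:       QRQRQR
Step 2: Encrypt each letter:
  C(2) + Q(16) = (2+16) mod 26 = 18 = S
  R(17) + R(17) = (17+17) mod 26 = 8 = I
  Y(24) + Q(16) = (24+16) mod 26 = 14 = O
  P(15) + R(17) = (15+17) mod 26 = 6 = G
  T(19) + Q(16) = (19+16) mod 26 = 9 = J
  O(14) + R(17) = (14+17) mod 26 = 5 = F
Ciphertext: SIOGJF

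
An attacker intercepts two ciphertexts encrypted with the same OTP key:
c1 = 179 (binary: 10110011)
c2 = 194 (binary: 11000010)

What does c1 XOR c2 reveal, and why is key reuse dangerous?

Step 1: c1 XOR c2 = (m1 XOR k) XOR (m2 XOR k).
Step 2: By XOR associativity/commutativity: = m1 XOR m2 XOR k XOR k = m1 XOR m2.
Step 3: 10110011 XOR 11000010 = 01110001 = 113.
Step 4: The key cancels out! An attacker learns m1 XOR m2 = 113, revealing the relationship between plaintexts.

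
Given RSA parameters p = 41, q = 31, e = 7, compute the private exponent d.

Step 1: n = 41 * 31 = 1271.
Step 2: phi(n) = 40 * 30 = 1200.
Step 3: Find d such that 7 * d = 1 (mod 1200).
Step 4: d = 7^(-1) mod 1200 = 343.
Verification: 7 * 343 = 2401 = 2 * 1200 + 1.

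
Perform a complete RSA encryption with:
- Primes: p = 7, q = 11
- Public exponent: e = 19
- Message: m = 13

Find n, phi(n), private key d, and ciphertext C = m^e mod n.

Step 1: n = 7 * 11 = 77.
Step 2: phi(n) = (7-1)(11-1) = 6 * 10 = 60.
Step 3: Find d = 19^(-1) mod 60 = 19.
  Verify: 19 * 19 = 361 = 1 (mod 60).
Step 4: C = 13^19 mod 77 = 6.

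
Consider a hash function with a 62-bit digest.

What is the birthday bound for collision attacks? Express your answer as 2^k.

Step 1: The birthday paradox gives collision probability ~50% after sqrt(2^n) = 2^(n/2) hashes.
Step 2: For 62-bit output: 2^(62/2) = 2^31.
Step 3: Approximately 2^31 hash computations needed.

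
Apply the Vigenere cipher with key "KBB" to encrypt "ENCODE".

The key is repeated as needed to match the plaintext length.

Step 1: Repeat key to match plaintext length:
  Plaintext: ENCODE
  Key:       KBBKBB
Step 2: Encrypt each letter:
  E(4) + K(10) = (4+10) mod 26 = 14 = O
  N(13) + B(1) = (13+1) mod 26 = 14 = O
  C(2) + B(1) = (2+1) mod 26 = 3 = D
  O(14) + K(10) = (14+10) mod 26 = 24 = Y
  D(3) + B(1) = (3+1) mod 26 = 4 = E
  E(4) + B(1) = (4+1) mod 26 = 5 = F
Ciphertext: OODYEF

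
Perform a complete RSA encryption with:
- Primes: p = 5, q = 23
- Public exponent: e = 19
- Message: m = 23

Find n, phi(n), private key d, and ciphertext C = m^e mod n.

Step 1: n = 5 * 23 = 115.
Step 2: phi(n) = (5-1)(23-1) = 4 * 22 = 88.
Step 3: Find d = 19^(-1) mod 88 = 51.
  Verify: 19 * 51 = 969 = 1 (mod 88).
Step 4: C = 23^19 mod 115 = 92.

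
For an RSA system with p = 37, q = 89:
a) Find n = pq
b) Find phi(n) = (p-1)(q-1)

Step 1: n = p * q = 37 * 89 = 3293.
Step 2: phi(n) = (p-1)(q-1) = 36 * 88 = 3168.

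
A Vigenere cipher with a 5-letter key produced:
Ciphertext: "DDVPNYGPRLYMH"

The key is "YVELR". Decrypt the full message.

Step 1: Key 'YVELR' has length 5. Extended key: YVELRYVELRYVE
Step 2: Decrypt each position:
  D(3) - Y(24) = 5 = F
  D(3) - V(21) = 8 = I
  V(21) - E(4) = 17 = R
  P(15) - L(11) = 4 = E
  N(13) - R(17) = 22 = W
  Y(24) - Y(24) = 0 = A
  G(6) - V(21) = 11 = L
  P(15) - E(4) = 11 = L
  R(17) - L(11) = 6 = G
  L(11) - R(17) = 20 = U
  Y(24) - Y(24) = 0 = A
  M(12) - V(21) = 17 = R
  H(7) - E(4) = 3 = D
Plaintext: FIREWALLGUARD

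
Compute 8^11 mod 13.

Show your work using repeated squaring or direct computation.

Step 1: Compute 8^11 mod 13 step by step, reducing modulo 13 at each step.
  8^1 mod 13 = 8
  8^2 mod 13 = (8 * 8) mod 13 = 12
  8^3 mod 13 = (12 * 8) mod 13 = 5
  8^4 mod 13 = (5 * 8) mod 13 = 1
  8^5 mod 13 = (1 * 8) mod 13 = 8
  8^6 mod 13 = (8 * 8) mod 13 = 12
  8^7 mod 13 = (12 * 8) mod 13 = 5
  8^8 mod 13 = (5 * 8) mod 13 = 1
  8^9 mod 13 = (1 * 8) mod 13 = 8
  8^10 mod 13 = (8 * 8) mod 13 = 12
  8^11 mod 13 = (12 * 8) mod 13 = 5
Step 2: Result = 5.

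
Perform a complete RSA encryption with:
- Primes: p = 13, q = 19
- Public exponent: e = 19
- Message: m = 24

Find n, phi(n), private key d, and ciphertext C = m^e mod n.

Step 1: n = 13 * 19 = 247.
Step 2: phi(n) = (13-1)(19-1) = 12 * 18 = 216.
Step 3: Find d = 19^(-1) mod 216 = 91.
  Verify: 19 * 91 = 1729 = 1 (mod 216).
Step 4: C = 24^19 mod 247 = 119.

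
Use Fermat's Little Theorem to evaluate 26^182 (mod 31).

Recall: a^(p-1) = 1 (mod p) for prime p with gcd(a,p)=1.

Step 1: Since 31 is prime, by Fermat's Little Theorem: 26^30 = 1 (mod 31).
Step 2: Reduce exponent: 182 mod 30 = 2.
Step 3: So 26^182 = 26^2 (mod 31).
Step 4: 26^2 mod 31 = 25.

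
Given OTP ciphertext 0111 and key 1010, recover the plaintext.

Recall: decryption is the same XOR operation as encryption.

Step 1: XOR ciphertext with key:
  Ciphertext: 0111
  Key:        1010
  XOR:        1101
Step 2: Plaintext = 1101 = 13 in decimal.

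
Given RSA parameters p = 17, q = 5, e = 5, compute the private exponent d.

Step 1: n = 17 * 5 = 85.
Step 2: phi(n) = 16 * 4 = 64.
Step 3: Find d such that 5 * d = 1 (mod 64).
Step 4: d = 5^(-1) mod 64 = 13.
Verification: 5 * 13 = 65 = 1 * 64 + 1.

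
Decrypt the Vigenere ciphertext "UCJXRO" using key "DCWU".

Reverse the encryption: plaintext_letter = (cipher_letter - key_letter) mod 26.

Step 1: Extend key: DCWUDC
Step 2: Decrypt each letter (c - k) mod 26:
  U(20) - D(3) = (20-3) mod 26 = 17 = R
  C(2) - C(2) = (2-2) mod 26 = 0 = A
  J(9) - W(22) = (9-22) mod 26 = 13 = N
  X(23) - U(20) = (23-20) mod 26 = 3 = D
  R(17) - D(3) = (17-3) mod 26 = 14 = O
  O(14) - C(2) = (14-2) mod 26 = 12 = M
Plaintext: RANDOM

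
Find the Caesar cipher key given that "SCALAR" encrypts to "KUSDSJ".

Step 1: Compare first letters: S (position 18) -> K (position 10).
Step 2: Shift = (10 - 18) mod 26 = 18.
The shift value is 18.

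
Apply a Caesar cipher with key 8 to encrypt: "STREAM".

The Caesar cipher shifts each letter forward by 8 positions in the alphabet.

Step 1: For each letter, shift forward by 8 positions (mod 26).
  S (position 18) -> position (18+8) mod 26 = 0 -> A
  T (position 19) -> position (19+8) mod 26 = 1 -> B
  R (position 17) -> position (17+8) mod 26 = 25 -> Z
  E (position 4) -> position (4+8) mod 26 = 12 -> M
  A (position 0) -> position (0+8) mod 26 = 8 -> I
  M (position 12) -> position (12+8) mod 26 = 20 -> U
Result: ABZMIU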